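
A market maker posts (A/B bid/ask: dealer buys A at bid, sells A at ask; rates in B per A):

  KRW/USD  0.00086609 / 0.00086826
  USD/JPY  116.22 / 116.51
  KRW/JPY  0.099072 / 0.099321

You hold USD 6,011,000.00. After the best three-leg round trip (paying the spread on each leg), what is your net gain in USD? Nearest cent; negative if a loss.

Best loop USD → JPY → KRW → USD:
USD 6,011,000.00 × 116.22 (sell USD at bid) = JPY 698,598,420
JPY 698,598,420 ÷ 0.099321 (buy KRW at ask) = KRW 7,033,743,317
KRW 7,033,743,317 × 0.00086609 (sell KRW at bid) = USD 6,091,854.75

Net profit: USD 80,854.75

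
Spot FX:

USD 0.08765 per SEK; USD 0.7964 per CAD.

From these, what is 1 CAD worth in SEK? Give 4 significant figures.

1 CAD × 0.7964 = 0.7964 USD
0.7964 USD ÷ 0.08765 = 9.08614 SEK

CAD/SEK = 9.086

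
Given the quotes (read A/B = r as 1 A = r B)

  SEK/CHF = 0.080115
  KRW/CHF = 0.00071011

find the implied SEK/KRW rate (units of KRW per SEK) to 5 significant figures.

SEK/KRW = 112.82

1 SEK × 0.080115 = 0.080115 CHF
0.080115 CHF ÷ 0.00071011 = 112.821 KRW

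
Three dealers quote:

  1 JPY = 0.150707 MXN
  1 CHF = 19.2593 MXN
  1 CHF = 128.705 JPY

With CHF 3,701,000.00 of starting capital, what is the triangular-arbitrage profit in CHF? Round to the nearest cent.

Profit: CHF 26,412.27

Profitable loop is CHF → JPY → MXN → CHF:
CHF 3,701,000.00 × 128.705 = JPY 476,337,205
JPY 476,337,205 × 0.150707 = MXN 71,787,351.15
MXN 71,787,351.15 ÷ 19.2593 = CHF 3,727,412.27
Profit = CHF 3,727,412.27 − CHF 3,701,000.00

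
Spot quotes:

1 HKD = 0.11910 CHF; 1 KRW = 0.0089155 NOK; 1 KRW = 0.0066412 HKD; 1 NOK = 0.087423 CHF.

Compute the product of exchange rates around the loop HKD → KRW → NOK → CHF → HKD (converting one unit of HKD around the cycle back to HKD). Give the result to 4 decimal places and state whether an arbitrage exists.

Around HKD → KRW → NOK → CHF → HKD: 1 ÷ 0.0066412 × 0.0089155 × 0.087423 ÷ 0.11910 = 0.985401
Product < 1; profitable direction is HKD → CHF → NOK → KRW → HKD.

0.9854 (arbitrage exists)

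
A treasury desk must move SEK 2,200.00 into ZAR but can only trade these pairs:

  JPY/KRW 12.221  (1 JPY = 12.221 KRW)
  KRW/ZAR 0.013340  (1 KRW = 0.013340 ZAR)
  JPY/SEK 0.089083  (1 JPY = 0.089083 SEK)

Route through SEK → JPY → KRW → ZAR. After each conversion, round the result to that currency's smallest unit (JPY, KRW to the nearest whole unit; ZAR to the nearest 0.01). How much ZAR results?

SEK 2,200.00 ÷ 0.089083 = JPY 24,696
JPY 24,696 × 12.221 = KRW 301,810
KRW 301,810 × 0.013340 = ZAR 4,026.15

ZAR 4,026.15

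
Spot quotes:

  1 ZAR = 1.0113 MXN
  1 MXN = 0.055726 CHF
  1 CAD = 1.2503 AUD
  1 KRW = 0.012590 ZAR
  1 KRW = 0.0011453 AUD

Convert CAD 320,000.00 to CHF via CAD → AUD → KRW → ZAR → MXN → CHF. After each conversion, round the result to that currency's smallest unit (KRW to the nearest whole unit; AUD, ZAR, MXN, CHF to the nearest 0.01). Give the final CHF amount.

CAD 320,000.00 × 1.2503 = AUD 400,096.00
AUD 400,096.00 ÷ 0.0011453 = KRW 349,337,292
KRW 349,337,292 × 0.012590 = ZAR 4,398,156.51
ZAR 4,398,156.51 × 1.0113 = MXN 4,447,855.68
MXN 4,447,855.68 × 0.055726 = CHF 247,861.21

CHF 247,861.21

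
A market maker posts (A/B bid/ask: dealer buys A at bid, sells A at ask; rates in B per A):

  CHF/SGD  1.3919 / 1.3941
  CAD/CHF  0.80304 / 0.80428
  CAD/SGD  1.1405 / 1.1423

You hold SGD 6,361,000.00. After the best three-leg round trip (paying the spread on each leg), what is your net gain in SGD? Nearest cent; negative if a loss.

Best loop SGD → CHF → CAD → SGD:
SGD 6,361,000.00 ÷ 1.3941 (buy CHF at ask) = CHF 4,562,800.37
CHF 4,562,800.37 ÷ 0.80428 (buy CAD at ask) = CAD 5,673,149.12
CAD 5,673,149.12 × 1.1405 (sell CAD at bid) = SGD 6,470,226.57

Net profit: SGD 109,226.57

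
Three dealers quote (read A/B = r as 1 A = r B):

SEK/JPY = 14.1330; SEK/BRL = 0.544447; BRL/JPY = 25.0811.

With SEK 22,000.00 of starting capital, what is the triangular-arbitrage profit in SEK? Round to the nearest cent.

Profit: SEK 769.57

Profitable loop is SEK → JPY → BRL → SEK:
SEK 22,000.00 × 14.1330 = JPY 310,926
JPY 310,926 ÷ 25.0811 = BRL 12,396.82
BRL 12,396.82 ÷ 0.544447 = SEK 22,769.57
Profit = SEK 22,769.57 − SEK 22,000.00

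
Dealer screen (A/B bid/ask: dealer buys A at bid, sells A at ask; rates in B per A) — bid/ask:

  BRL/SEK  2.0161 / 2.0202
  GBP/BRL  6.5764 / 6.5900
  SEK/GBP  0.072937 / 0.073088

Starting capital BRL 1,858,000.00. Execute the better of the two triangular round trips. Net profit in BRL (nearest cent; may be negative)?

Best loop BRL → GBP → SEK → BRL:
BRL 1,858,000.00 ÷ 6.5900 (buy GBP at ask) = GBP 281,942.34
GBP 281,942.34 ÷ 0.073088 (buy SEK at ask) = SEK 3,857,573.57
SEK 3,857,573.57 ÷ 2.0202 (buy BRL at ask) = BRL 1,909,500.83

Net profit: BRL 51,500.83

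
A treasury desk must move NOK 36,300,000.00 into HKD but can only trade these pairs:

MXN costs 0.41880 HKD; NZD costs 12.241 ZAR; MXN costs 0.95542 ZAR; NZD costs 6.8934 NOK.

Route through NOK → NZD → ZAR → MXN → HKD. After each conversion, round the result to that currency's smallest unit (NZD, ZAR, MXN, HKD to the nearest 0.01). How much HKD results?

HKD 28,255,460.39

NOK 36,300,000.00 ÷ 6.8934 = NZD 5,265,906.52
NZD 5,265,906.52 × 12.241 = ZAR 64,459,961.71
ZAR 64,459,961.71 ÷ 0.95542 = MXN 67,467,670.46
MXN 67,467,670.46 × 0.41880 = HKD 28,255,460.39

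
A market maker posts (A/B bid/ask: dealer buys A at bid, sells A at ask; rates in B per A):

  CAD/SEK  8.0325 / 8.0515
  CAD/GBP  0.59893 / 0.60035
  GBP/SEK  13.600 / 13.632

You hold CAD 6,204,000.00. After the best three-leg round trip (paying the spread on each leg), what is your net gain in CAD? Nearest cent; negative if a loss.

Best loop CAD → GBP → SEK → CAD:
CAD 6,204,000.00 × 0.59893 (sell CAD at bid) = GBP 3,715,761.72
GBP 3,715,761.72 × 13.600 (sell GBP at bid) = SEK 50,534,359.39
SEK 50,534,359.39 ÷ 8.0515 (buy CAD at ask) = CAD 6,276,390.66

Net profit: CAD 72,390.66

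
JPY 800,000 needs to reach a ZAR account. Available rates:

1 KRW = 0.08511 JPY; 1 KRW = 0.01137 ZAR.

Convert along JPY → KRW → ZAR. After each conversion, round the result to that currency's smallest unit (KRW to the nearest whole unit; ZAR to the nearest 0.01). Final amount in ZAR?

ZAR 106,873.46

JPY 800,000 ÷ 0.08511 = KRW 9,399,601
KRW 9,399,601 × 0.01137 = ZAR 106,873.46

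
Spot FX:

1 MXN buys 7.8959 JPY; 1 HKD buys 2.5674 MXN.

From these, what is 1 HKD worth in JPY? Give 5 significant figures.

HKD/JPY = 20.272

1 HKD × 2.5674 = 2.5674 MXN
2.5674 MXN × 7.8959 = 20.2719 JPY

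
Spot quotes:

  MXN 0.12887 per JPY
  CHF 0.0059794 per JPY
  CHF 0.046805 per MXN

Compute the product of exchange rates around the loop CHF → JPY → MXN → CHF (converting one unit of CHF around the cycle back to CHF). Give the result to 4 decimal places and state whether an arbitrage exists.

Around CHF → JPY → MXN → CHF: 1 ÷ 0.0059794 × 0.12887 × 0.046805 = 1.008757
Product > 1; profitable direction is CHF → JPY → MXN → CHF.

1.0088 (arbitrage exists)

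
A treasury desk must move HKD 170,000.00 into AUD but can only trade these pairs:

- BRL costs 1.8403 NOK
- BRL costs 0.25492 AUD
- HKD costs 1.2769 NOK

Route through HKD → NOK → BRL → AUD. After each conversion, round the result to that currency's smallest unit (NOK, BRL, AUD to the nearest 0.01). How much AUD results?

HKD 170,000.00 × 1.2769 = NOK 217,073.00
NOK 217,073.00 ÷ 1.8403 = BRL 117,955.22
BRL 117,955.22 × 0.25492 = AUD 30,069.14

AUD 30,069.14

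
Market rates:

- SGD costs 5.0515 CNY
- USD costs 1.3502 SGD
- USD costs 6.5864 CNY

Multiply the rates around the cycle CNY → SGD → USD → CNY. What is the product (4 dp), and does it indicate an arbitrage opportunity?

0.9657 (arbitrage exists)

Around CNY → SGD → USD → CNY: 1 ÷ 5.0515 ÷ 1.3502 × 6.5864 = 0.965672
Product < 1; profitable direction is CNY → USD → SGD → CNY.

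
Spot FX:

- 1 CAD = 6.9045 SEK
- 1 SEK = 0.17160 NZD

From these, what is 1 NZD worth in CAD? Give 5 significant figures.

1 NZD ÷ 0.17160 = 5.82751 SEK
5.82751 SEK ÷ 6.9045 = 0.844016 CAD

NZD/CAD = 0.84402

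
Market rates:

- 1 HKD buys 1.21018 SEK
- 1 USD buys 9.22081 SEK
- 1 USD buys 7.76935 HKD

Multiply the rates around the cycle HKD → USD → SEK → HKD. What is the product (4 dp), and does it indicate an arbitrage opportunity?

0.9807 (arbitrage exists)

Around HKD → USD → SEK → HKD: 1 ÷ 7.76935 × 9.22081 ÷ 1.21018 = 0.980696
Product < 1; profitable direction is HKD → SEK → USD → HKD.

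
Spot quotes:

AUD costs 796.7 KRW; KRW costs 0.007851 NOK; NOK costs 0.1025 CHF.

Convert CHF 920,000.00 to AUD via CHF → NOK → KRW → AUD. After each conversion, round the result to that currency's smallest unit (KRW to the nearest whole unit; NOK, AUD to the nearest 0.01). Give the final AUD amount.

CHF 920,000.00 ÷ 0.1025 = NOK 8,975,609.76
NOK 8,975,609.76 ÷ 0.007851 = KRW 1,143,244,142
KRW 1,143,244,142 ÷ 796.7 = AUD 1,434,974.45

AUD 1,434,974.45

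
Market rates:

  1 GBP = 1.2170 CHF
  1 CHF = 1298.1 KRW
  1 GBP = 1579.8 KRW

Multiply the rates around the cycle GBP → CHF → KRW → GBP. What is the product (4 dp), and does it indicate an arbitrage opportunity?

1.0000 (no arbitrage)

Around GBP → CHF → KRW → GBP: 1 × 1.2170 × 1298.1 ÷ 1579.8 = 0.999992
Product ≈ 1 (deviation 0.001%, within rounding noise).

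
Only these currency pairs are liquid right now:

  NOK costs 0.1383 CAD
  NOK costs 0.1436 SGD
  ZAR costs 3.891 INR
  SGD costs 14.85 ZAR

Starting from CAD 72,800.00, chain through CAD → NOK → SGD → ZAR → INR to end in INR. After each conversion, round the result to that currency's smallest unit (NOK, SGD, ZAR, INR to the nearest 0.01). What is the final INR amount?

INR 4,367,685.32

CAD 72,800.00 ÷ 0.1383 = NOK 526,391.90
NOK 526,391.90 × 0.1436 = SGD 75,589.88
SGD 75,589.88 × 14.85 = ZAR 1,122,509.72
ZAR 1,122,509.72 × 3.891 = INR 4,367,685.32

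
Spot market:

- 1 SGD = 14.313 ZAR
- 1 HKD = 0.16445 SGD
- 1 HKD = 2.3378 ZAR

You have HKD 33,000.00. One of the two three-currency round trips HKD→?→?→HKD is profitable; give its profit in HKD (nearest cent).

Profit: HKD 225.47

Profitable loop is HKD → SGD → ZAR → HKD:
HKD 33,000.00 × 0.16445 = SGD 5,426.85
SGD 5,426.85 × 14.313 = ZAR 77,674.50
ZAR 77,674.50 ÷ 2.3378 = HKD 33,225.47
Profit = HKD 33,225.47 − HKD 33,000.00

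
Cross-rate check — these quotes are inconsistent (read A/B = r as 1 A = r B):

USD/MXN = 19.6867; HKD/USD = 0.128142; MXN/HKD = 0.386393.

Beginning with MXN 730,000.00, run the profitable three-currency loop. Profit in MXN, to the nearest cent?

Profitable loop is MXN → USD → HKD → MXN:
MXN 730,000.00 ÷ 19.6867 = USD 37,080.87
USD 37,080.87 ÷ 0.128142 = HKD 289,373.29
HKD 289,373.29 ÷ 0.386393 = MXN 748,909.24
Profit = MXN 748,909.24 − MXN 730,000.00

Profit: MXN 18,909.24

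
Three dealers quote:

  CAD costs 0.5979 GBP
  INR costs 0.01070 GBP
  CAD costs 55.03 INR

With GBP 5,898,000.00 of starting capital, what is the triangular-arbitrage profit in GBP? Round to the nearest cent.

Profitable loop is GBP → INR → CAD → GBP:
GBP 5,898,000.00 ÷ 0.01070 = INR 551,214,953.27
INR 551,214,953.27 ÷ 55.03 = CAD 10,016,626.45
CAD 10,016,626.45 × 0.5979 = GBP 5,988,940.95
Profit = GBP 5,988,940.95 − GBP 5,898,000.00

Profit: GBP 90,940.95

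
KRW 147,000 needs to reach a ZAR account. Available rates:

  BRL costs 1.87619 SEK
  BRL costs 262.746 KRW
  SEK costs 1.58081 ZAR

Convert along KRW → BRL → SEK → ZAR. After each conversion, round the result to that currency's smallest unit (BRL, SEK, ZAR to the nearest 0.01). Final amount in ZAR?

ZAR 1,659.36

KRW 147,000 ÷ 262.746 = BRL 559.48
BRL 559.48 × 1.87619 = SEK 1,049.69
SEK 1,049.69 × 1.58081 = ZAR 1,659.36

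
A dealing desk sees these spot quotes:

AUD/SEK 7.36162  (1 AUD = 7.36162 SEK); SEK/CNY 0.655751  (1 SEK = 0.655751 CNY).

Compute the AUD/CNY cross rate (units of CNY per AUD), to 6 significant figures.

AUD/CNY = 4.82739

1 AUD × 7.36162 = 7.36162 SEK
7.36162 SEK × 0.655751 = 4.82739 CNY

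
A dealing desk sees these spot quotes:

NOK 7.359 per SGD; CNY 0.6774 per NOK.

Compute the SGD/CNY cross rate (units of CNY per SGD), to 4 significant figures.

SGD/CNY = 4.985

1 SGD × 7.359 = 7.359 NOK
7.359 NOK × 0.6774 = 4.98499 CNY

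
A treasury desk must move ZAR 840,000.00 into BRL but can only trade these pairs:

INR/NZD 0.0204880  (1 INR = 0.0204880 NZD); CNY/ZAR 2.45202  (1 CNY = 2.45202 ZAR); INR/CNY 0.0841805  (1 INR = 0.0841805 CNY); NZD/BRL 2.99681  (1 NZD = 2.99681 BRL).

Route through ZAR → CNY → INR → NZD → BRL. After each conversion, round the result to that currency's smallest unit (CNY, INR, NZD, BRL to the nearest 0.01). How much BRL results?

ZAR 840,000.00 ÷ 2.45202 = CNY 342,574.69
CNY 342,574.69 ÷ 0.0841805 = INR 4,069,525.48
INR 4,069,525.48 × 0.0204880 = NZD 83,376.44
NZD 83,376.44 × 2.99681 = BRL 249,863.35

BRL 249,863.35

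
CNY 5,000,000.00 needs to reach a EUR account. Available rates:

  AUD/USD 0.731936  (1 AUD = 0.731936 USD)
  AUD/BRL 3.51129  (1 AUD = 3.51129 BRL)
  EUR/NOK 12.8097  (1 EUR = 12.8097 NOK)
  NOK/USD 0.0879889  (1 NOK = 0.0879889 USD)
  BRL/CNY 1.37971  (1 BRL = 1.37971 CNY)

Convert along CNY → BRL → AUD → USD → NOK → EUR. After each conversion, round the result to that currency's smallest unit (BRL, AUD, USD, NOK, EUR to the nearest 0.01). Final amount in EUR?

CNY 5,000,000.00 ÷ 1.37971 = BRL 3,623,949.96
BRL 3,623,949.96 ÷ 3.51129 = AUD 1,032,085.06
AUD 1,032,085.06 × 0.731936 = USD 755,420.21
USD 755,420.21 ÷ 0.0879889 = NOK 8,585,403.50
NOK 8,585,403.50 ÷ 12.8097 = EUR 670,226.74

EUR 670,226.74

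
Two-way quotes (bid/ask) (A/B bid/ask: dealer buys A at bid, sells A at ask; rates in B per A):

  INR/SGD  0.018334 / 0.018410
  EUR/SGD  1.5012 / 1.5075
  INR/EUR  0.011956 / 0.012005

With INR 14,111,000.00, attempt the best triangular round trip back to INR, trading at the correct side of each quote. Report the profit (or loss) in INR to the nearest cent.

Best loop INR → SGD → EUR → INR:
INR 14,111,000.00 × 0.018334 (sell INR at bid) = SGD 258,711.07
SGD 258,711.07 ÷ 1.5075 (buy EUR at ask) = EUR 171,615.97
EUR 171,615.97 ÷ 0.012005 (buy INR at ask) = INR 14,295,374.38

Net profit: INR 184,374.38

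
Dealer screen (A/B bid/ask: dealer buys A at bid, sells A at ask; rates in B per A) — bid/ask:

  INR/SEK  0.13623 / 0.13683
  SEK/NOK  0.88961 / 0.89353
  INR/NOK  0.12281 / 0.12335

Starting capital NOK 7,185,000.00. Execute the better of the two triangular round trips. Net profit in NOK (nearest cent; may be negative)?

Net profit: NOK 32,221.57

Best loop NOK → SEK → INR → NOK:
NOK 7,185,000.00 ÷ 0.89353 (buy SEK at ask) = SEK 8,041,140.20
SEK 8,041,140.20 ÷ 0.13683 (buy INR at ask) = INR 58,767,377.01
INR 58,767,377.01 × 0.12281 (sell INR at bid) = NOK 7,217,221.57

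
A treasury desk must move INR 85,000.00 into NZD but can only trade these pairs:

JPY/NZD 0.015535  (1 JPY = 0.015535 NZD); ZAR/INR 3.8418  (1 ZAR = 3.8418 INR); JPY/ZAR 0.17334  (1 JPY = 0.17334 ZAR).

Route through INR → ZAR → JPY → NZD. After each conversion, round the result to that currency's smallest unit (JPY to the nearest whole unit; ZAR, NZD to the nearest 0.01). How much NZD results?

NZD 1,982.89

INR 85,000.00 ÷ 3.8418 = ZAR 22,125.05
ZAR 22,125.05 ÷ 0.17334 = JPY 127,640
JPY 127,640 × 0.015535 = NZD 1,982.89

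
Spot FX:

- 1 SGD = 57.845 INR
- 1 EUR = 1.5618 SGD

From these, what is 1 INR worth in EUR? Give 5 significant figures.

1 INR ÷ 57.845 = 0.0172876 SGD
0.0172876 SGD ÷ 1.5618 = 0.011069 EUR

INR/EUR = 0.011069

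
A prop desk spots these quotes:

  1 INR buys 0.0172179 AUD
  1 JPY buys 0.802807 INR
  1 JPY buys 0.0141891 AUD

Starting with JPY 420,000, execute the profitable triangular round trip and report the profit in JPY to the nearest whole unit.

Profit: JPY 11,135

Profitable loop is JPY → AUD → INR → JPY:
JPY 420,000 × 0.0141891 = AUD 5,959.42
AUD 5,959.42 ÷ 0.0172179 = INR 346,117.82
INR 346,117.82 ÷ 0.802807 = JPY 431,135
Profit = JPY 431,135 − JPY 420,000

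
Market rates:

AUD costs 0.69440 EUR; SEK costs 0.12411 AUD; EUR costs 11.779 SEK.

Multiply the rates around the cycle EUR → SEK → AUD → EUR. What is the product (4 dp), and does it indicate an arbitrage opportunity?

1.0151 (arbitrage exists)

Around EUR → SEK → AUD → EUR: 1 × 11.779 × 0.12411 × 0.69440 = 1.015138
Product > 1; profitable direction is EUR → SEK → AUD → EUR.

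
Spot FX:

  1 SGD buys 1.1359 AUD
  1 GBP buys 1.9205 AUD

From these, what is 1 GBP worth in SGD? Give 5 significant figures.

1 GBP × 1.9205 = 1.9205 AUD
1.9205 AUD ÷ 1.1359 = 1.69073 SGD

GBP/SGD = 1.6907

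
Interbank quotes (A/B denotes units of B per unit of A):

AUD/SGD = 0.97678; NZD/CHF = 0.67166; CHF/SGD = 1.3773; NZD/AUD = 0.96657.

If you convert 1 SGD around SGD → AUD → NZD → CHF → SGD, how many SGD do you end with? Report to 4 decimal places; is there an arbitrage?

Around SGD → AUD → NZD → CHF → SGD: 1 ÷ 0.97678 ÷ 0.96657 × 0.67166 × 1.3773 = 0.979824
Product < 1; profitable direction is SGD → CHF → NZD → AUD → SGD.

0.9798 (arbitrage exists)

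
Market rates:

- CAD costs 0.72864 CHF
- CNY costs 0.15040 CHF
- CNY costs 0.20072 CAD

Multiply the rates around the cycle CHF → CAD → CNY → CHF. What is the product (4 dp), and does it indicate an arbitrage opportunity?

Around CHF → CAD → CNY → CHF: 1 ÷ 0.72864 ÷ 0.20072 × 0.15040 = 1.028358
Product > 1; profitable direction is CHF → CAD → CNY → CHF.

1.0284 (arbitrage exists)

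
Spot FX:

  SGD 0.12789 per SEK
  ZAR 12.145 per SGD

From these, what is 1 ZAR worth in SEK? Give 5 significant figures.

1 ZAR ÷ 12.145 = 0.0823384 SGD
0.0823384 SGD ÷ 0.12789 = 0.643822 SEK

ZAR/SEK = 0.64382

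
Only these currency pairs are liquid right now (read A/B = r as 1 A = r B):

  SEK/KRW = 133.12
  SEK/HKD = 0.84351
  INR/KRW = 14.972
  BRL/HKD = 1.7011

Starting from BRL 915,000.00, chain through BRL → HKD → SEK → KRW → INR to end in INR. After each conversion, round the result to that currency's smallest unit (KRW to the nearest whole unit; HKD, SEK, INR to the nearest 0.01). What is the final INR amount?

INR 16,406,811.65

BRL 915,000.00 × 1.7011 = HKD 1,556,506.50
HKD 1,556,506.50 ÷ 0.84351 = SEK 1,845,273.32
SEK 1,845,273.32 × 133.12 = KRW 245,642,784
KRW 245,642,784 ÷ 14.972 = INR 16,406,811.65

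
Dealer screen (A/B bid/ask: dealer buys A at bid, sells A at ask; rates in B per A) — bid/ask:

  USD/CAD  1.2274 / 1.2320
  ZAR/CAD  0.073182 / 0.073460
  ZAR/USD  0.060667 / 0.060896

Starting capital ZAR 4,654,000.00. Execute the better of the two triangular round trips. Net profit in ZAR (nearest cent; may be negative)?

Best loop ZAR → USD → CAD → ZAR:
ZAR 4,654,000.00 × 0.060667 (sell ZAR at bid) = USD 282,344.22
USD 282,344.22 × 1.2274 (sell USD at bid) = CAD 346,549.29
CAD 346,549.29 ÷ 0.073460 (buy ZAR at ask) = ZAR 4,717,523.73

Net profit: ZAR 63,523.73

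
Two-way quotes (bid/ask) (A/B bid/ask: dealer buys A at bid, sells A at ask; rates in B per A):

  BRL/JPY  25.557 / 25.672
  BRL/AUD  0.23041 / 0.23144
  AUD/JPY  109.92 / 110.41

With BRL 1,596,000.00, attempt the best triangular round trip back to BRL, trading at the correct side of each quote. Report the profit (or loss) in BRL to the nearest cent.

Net profit: BRL 231.69

Best loop BRL → JPY → AUD → BRL:
BRL 1,596,000.00 × 25.557 (sell BRL at bid) = JPY 40,788,972
JPY 40,788,972 ÷ 110.41 (buy AUD at ask) = AUD 369,431.86
AUD 369,431.86 ÷ 0.23144 (buy BRL at ask) = BRL 1,596,231.69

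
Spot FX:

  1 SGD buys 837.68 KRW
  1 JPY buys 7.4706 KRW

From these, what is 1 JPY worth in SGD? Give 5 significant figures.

1 JPY × 7.4706 = 7.4706 KRW
7.4706 KRW ÷ 837.68 = 0.0089182 SGD

JPY/SGD = 0.0089182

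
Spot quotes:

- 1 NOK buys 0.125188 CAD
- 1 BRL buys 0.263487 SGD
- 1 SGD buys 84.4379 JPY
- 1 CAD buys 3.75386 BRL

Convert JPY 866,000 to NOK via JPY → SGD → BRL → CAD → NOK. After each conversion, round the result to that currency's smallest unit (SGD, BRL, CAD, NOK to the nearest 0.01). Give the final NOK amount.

JPY 866,000 ÷ 84.4379 = SGD 10,256.06
SGD 10,256.06 ÷ 0.263487 = BRL 38,924.35
BRL 38,924.35 ÷ 3.75386 = CAD 10,369.15
CAD 10,369.15 ÷ 0.125188 = NOK 82,828.63

NOK 82,828.63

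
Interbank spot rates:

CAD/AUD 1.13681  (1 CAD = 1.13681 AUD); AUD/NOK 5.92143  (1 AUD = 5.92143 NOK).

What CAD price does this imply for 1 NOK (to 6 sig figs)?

NOK/CAD = 0.148554

1 NOK ÷ 5.92143 = 0.168878 AUD
0.168878 AUD ÷ 1.13681 = 0.148554 CAD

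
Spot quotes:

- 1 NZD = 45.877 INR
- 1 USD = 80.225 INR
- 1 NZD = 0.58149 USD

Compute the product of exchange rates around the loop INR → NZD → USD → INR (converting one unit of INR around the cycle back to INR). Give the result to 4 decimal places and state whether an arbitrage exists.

1.0169 (arbitrage exists)

Around INR → NZD → USD → INR: 1 ÷ 45.877 × 0.58149 × 80.225 = 1.016850
Product > 1; profitable direction is INR → NZD → USD → INR.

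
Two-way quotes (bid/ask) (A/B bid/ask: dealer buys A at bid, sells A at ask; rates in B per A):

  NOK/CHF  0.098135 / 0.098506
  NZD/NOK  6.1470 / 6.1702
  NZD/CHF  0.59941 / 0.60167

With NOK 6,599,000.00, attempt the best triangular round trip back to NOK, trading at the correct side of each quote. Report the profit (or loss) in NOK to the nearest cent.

Best loop NOK → CHF → NZD → NOK:
NOK 6,599,000.00 × 0.098135 (sell NOK at bid) = CHF 647,592.86
CHF 647,592.86 ÷ 0.60167 (buy NZD at ask) = NZD 1,076,325.67
NZD 1,076,325.67 × 6.1470 (sell NZD at bid) = NOK 6,616,173.88

Net profit: NOK 17,173.88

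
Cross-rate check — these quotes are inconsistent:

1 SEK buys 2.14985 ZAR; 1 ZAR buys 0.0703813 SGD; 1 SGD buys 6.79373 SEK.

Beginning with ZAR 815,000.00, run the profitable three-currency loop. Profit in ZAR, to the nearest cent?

Profit: ZAR 22,782.60

Profitable loop is ZAR → SGD → SEK → ZAR:
ZAR 815,000.00 × 0.0703813 = SGD 57,360.76
SGD 57,360.76 × 6.79373 = SEK 389,693.51
SEK 389,693.51 × 2.14985 = ZAR 837,782.60
Profit = ZAR 837,782.60 − ZAR 815,000.00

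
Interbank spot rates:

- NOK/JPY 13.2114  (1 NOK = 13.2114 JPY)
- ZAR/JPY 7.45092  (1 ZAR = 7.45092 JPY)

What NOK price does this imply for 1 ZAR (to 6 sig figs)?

ZAR/NOK = 0.563977

1 ZAR × 7.45092 = 7.45092 JPY
7.45092 JPY ÷ 13.2114 = 0.563977 NOK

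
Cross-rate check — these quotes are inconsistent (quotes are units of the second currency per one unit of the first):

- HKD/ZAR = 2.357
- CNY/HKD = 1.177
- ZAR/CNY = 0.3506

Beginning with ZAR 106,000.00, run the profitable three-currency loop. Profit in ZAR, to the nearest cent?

Profitable loop is ZAR → HKD → CNY → ZAR:
ZAR 106,000.00 ÷ 2.357 = HKD 44,972.42
HKD 44,972.42 ÷ 1.177 = CNY 38,209.36
CNY 38,209.36 ÷ 0.3506 = ZAR 108,982.79
Profit = ZAR 108,982.79 − ZAR 106,000.00

Profit: ZAR 2,982.79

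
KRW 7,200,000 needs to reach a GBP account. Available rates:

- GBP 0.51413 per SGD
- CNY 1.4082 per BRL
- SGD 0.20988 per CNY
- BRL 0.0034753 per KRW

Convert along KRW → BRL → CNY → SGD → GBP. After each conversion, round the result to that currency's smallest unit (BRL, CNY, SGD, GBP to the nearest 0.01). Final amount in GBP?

KRW 7,200,000 × 0.0034753 = BRL 25,022.16
BRL 25,022.16 × 1.4082 = CNY 35,236.21
CNY 35,236.21 × 0.20988 = SGD 7,395.38
SGD 7,395.38 × 0.51413 = GBP 3,802.19

GBP 3,802.19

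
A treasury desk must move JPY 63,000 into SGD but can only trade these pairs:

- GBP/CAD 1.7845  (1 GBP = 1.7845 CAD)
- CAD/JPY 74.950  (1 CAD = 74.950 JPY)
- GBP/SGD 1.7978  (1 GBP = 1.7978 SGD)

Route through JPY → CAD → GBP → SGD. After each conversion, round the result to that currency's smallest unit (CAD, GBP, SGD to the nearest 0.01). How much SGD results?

JPY 63,000 ÷ 74.950 = CAD 840.56
CAD 840.56 ÷ 1.7845 = GBP 471.03
GBP 471.03 × 1.7978 = SGD 846.82

SGD 846.82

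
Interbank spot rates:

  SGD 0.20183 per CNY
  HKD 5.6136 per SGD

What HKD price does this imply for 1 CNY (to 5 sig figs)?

1 CNY × 0.20183 = 0.20183 SGD
0.20183 SGD × 5.6136 = 1.13299 HKD

CNY/HKD = 1.1330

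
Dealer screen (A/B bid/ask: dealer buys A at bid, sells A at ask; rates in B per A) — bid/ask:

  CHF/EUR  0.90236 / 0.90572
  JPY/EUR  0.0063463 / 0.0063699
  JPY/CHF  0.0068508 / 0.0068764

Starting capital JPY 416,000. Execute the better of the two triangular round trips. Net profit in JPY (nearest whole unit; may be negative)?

Net profit: JPY 7,896

Best loop JPY → EUR → CHF → JPY:
JPY 416,000 × 0.0063463 (sell JPY at bid) = EUR 2,640.06
EUR 2,640.06 ÷ 0.90572 (buy CHF at ask) = CHF 2,914.88
CHF 2,914.88 ÷ 0.0068764 (buy JPY at ask) = JPY 423,896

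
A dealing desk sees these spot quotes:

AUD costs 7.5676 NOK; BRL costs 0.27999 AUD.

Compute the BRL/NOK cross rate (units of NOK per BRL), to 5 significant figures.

1 BRL × 0.27999 = 0.27999 AUD
0.27999 AUD × 7.5676 = 2.11885 NOK

BRL/NOK = 2.1189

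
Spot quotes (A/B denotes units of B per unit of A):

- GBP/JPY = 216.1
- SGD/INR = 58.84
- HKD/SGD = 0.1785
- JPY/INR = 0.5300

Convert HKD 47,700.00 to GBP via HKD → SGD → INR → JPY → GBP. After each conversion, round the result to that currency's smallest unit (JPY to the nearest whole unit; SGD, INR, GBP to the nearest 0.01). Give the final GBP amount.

HKD 47,700.00 × 0.1785 = SGD 8,514.45
SGD 8,514.45 × 58.84 = INR 500,990.24
INR 500,990.24 ÷ 0.5300 = JPY 945,265
JPY 945,265 ÷ 216.1 = GBP 4,374.20

GBP 4,374.20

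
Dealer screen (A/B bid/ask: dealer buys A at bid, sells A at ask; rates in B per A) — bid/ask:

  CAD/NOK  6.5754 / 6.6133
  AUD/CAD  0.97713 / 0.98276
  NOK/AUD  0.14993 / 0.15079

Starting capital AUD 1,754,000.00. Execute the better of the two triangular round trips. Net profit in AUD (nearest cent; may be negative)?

Net profit: AUD 35,745.80

Best loop AUD → NOK → CAD → AUD:
AUD 1,754,000.00 ÷ 0.15079 (buy NOK at ask) = NOK 11,632,071.09
NOK 11,632,071.09 ÷ 6.6133 (buy CAD at ask) = CAD 1,758,890.58
CAD 1,758,890.58 ÷ 0.98276 (buy AUD at ask) = AUD 1,789,745.80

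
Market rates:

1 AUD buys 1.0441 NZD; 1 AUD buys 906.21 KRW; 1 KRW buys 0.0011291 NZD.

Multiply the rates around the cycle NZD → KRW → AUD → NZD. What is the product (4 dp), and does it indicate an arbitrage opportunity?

Around NZD → KRW → AUD → NZD: 1 ÷ 0.0011291 ÷ 906.21 × 1.0441 = 1.020424
Product > 1; profitable direction is NZD → KRW → AUD → NZD.

1.0204 (arbitrage exists)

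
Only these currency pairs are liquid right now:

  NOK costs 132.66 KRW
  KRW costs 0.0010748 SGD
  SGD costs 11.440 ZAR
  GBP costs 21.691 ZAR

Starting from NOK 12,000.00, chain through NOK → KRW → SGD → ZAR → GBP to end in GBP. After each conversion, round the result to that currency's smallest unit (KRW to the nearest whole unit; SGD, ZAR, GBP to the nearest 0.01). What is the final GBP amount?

GBP 902.39

NOK 12,000.00 × 132.66 = KRW 1,591,920
KRW 1,591,920 × 0.0010748 = SGD 1,711.00
SGD 1,711.00 × 11.440 = ZAR 19,573.84
ZAR 19,573.84 ÷ 21.691 = GBP 902.39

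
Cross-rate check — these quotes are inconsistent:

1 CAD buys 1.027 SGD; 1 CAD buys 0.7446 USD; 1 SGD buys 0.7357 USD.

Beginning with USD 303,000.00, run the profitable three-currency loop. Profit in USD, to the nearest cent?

Profit: USD 4,461.54

Profitable loop is USD → CAD → SGD → USD:
USD 303,000.00 ÷ 0.7446 = CAD 406,929.90
CAD 406,929.90 × 1.027 = SGD 417,917.00
SGD 417,917.00 × 0.7357 = USD 307,461.54
Profit = USD 307,461.54 − USD 303,000.00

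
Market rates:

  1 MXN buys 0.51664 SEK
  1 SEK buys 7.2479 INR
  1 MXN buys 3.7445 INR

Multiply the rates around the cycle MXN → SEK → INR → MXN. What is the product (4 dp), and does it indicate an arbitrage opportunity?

Around MXN → SEK → INR → MXN: 1 × 0.51664 × 7.2479 ÷ 3.7445 = 1.000015
Product ≈ 1 (deviation 0.001%, within rounding noise).

1.0000 (no arbitrage)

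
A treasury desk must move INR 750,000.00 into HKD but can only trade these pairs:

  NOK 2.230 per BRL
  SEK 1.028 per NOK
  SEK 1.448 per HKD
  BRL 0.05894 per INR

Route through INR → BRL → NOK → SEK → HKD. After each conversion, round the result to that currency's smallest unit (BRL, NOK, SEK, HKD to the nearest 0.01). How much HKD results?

INR 750,000.00 × 0.05894 = BRL 44,205.00
BRL 44,205.00 × 2.230 = NOK 98,577.15
NOK 98,577.15 × 1.028 = SEK 101,337.31
SEK 101,337.31 ÷ 1.448 = HKD 69,984.33

HKD 69,984.33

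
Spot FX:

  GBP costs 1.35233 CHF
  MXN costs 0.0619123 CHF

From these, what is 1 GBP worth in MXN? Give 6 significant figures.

GBP/MXN = 21.8427

1 GBP × 1.35233 = 1.35233 CHF
1.35233 CHF ÷ 0.0619123 = 21.8427 MXN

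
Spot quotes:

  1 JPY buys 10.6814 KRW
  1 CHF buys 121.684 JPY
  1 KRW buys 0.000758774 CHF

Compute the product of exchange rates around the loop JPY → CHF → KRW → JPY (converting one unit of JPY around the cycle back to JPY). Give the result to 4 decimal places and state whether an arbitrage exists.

Around JPY → CHF → KRW → JPY: 1 ÷ 121.684 ÷ 0.000758774 ÷ 10.6814 = 1.013972
Product > 1; profitable direction is JPY → CHF → KRW → JPY.

1.0140 (arbitrage exists)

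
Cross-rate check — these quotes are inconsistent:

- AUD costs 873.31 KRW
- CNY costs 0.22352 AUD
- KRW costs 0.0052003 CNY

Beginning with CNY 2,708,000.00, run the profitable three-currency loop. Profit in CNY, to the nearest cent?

Profit: CNY 40,918.60

Profitable loop is CNY → AUD → KRW → CNY:
CNY 2,708,000.00 × 0.22352 = AUD 605,292.16
AUD 605,292.16 × 873.31 = KRW 528,607,696
KRW 528,607,696 × 0.0052003 = CNY 2,748,918.60
Profit = CNY 2,748,918.60 − CNY 2,708,000.00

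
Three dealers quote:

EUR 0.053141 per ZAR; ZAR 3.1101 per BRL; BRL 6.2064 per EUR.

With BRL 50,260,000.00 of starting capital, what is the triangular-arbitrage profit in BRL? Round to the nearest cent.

Profit: BRL 1,294,469.51

Profitable loop is BRL → ZAR → EUR → BRL:
BRL 50,260,000.00 × 3.1101 = ZAR 156,313,626.00
ZAR 156,313,626.00 × 0.053141 = EUR 8,306,662.40
EUR 8,306,662.40 × 6.2064 = BRL 51,554,469.51
Profit = BRL 51,554,469.51 − BRL 50,260,000.00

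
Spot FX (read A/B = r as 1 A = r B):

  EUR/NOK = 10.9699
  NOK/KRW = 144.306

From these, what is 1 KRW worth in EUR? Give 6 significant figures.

1 KRW ÷ 144.306 = 0.00692972 NOK
0.00692972 NOK ÷ 10.9699 = 0.000631703 EUR

KRW/EUR = 0.000631703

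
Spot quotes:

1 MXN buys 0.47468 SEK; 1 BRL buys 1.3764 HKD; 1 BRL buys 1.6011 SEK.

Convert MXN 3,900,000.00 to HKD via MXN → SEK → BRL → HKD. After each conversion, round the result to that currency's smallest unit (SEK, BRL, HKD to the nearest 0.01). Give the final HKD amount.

HKD 1,591,445.42

MXN 3,900,000.00 × 0.47468 = SEK 1,851,252.00
SEK 1,851,252.00 ÷ 1.6011 = BRL 1,156,237.59
BRL 1,156,237.59 × 1.3764 = HKD 1,591,445.42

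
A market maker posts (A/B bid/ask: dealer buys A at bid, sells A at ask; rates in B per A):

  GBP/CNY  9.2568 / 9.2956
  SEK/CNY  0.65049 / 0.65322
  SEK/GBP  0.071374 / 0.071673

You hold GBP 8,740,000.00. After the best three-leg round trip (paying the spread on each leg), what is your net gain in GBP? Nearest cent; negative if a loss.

Net profit: GBP 100,012.45

Best loop GBP → CNY → SEK → GBP:
GBP 8,740,000.00 × 9.2568 (sell GBP at bid) = CNY 80,904,432.00
CNY 80,904,432.00 ÷ 0.65322 (buy SEK at ask) = SEK 123,854,799.30
SEK 123,854,799.30 × 0.071374 (sell SEK at bid) = GBP 8,840,012.45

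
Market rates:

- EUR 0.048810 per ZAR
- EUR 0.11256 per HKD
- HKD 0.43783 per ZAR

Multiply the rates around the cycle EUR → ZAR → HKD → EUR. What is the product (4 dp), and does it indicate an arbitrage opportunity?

Around EUR → ZAR → HKD → EUR: 1 ÷ 0.048810 × 0.43783 × 0.11256 = 1.009673
Product > 1; profitable direction is EUR → ZAR → HKD → EUR.

1.0097 (arbitrage exists)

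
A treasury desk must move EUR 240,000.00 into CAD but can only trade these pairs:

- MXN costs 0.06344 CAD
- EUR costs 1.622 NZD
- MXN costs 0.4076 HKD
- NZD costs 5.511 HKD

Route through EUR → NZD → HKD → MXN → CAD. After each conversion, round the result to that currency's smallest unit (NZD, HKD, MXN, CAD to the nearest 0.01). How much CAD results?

CAD 333,903.91

EUR 240,000.00 × 1.622 = NZD 389,280.00
NZD 389,280.00 × 5.511 = HKD 2,145,322.08
HKD 2,145,322.08 ÷ 0.4076 = MXN 5,263,302.45
MXN 5,263,302.45 × 0.06344 = CAD 333,903.91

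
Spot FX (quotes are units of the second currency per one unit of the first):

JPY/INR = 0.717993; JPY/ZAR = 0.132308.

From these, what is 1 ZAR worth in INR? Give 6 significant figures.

ZAR/INR = 5.42668

1 ZAR ÷ 0.132308 = 7.55812 JPY
7.55812 JPY × 0.717993 = 5.42668 INR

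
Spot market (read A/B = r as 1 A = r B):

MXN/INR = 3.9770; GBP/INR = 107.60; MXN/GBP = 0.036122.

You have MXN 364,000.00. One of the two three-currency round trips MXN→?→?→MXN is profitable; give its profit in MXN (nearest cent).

Profit: MXN 8,454.23

Profitable loop is MXN → INR → GBP → MXN:
MXN 364,000.00 × 3.9770 = INR 1,447,628.00
INR 1,447,628.00 ÷ 107.60 = GBP 13,453.79
GBP 13,453.79 ÷ 0.036122 = MXN 372,454.23
Profit = MXN 372,454.23 − MXN 364,000.00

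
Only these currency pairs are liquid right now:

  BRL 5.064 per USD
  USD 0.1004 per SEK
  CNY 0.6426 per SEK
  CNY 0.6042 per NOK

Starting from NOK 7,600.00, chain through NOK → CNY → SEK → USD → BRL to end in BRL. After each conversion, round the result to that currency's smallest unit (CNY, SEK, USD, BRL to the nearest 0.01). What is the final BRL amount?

NOK 7,600.00 × 0.6042 = CNY 4,591.92
CNY 4,591.92 ÷ 0.6426 = SEK 7,145.85
SEK 7,145.85 × 0.1004 = USD 717.44
USD 717.44 × 5.064 = BRL 3,633.12

BRL 3,633.12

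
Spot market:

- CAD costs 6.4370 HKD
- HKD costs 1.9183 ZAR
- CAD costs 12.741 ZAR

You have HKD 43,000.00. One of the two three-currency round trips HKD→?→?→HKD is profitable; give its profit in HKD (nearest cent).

Profit: HKD 1,368.21

Profitable loop is HKD → CAD → ZAR → HKD:
HKD 43,000.00 ÷ 6.4370 = CAD 6,680.13
CAD 6,680.13 × 12.741 = ZAR 85,111.54
ZAR 85,111.54 ÷ 1.9183 = HKD 44,368.21
Profit = HKD 44,368.21 − HKD 43,000.00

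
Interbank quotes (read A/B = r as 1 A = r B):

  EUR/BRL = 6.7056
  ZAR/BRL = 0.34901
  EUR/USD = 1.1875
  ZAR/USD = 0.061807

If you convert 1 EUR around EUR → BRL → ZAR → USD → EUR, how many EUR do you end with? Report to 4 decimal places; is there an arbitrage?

Around EUR → BRL → ZAR → USD → EUR: 1 × 6.7056 ÷ 0.34901 × 0.061807 ÷ 1.1875 = 1.000009
Product ≈ 1 (deviation 0.001%, within rounding noise).

1.0000 (no arbitrage)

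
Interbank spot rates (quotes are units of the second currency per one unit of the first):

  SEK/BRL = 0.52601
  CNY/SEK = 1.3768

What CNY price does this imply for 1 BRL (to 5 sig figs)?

1 BRL ÷ 0.52601 = 1.9011 SEK
1.9011 SEK ÷ 1.3768 = 1.38081 CNY

BRL/CNY = 1.3808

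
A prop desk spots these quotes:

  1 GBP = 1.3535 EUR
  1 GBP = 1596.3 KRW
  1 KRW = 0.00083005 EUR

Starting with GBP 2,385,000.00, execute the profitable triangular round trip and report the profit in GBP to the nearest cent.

Profitable loop is GBP → EUR → KRW → GBP:
GBP 2,385,000.00 × 1.3535 = EUR 3,228,097.50
EUR 3,228,097.50 ÷ 0.00083005 = KRW 3,889,039,817
KRW 3,889,039,817 ÷ 1596.3 = GBP 2,436,283.79
Profit = GBP 2,436,283.79 − GBP 2,385,000.00

Profit: GBP 51,283.79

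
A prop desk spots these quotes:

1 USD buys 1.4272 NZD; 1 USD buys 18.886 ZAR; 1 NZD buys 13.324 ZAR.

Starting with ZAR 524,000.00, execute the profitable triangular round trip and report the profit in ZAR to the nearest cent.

Profitable loop is ZAR → USD → NZD → ZAR:
ZAR 524,000.00 ÷ 18.886 = USD 27,745.42
USD 27,745.42 × 1.4272 = NZD 39,598.26
NZD 39,598.26 × 13.324 = ZAR 527,607.26
Profit = ZAR 527,607.26 − ZAR 524,000.00

Profit: ZAR 3,607.26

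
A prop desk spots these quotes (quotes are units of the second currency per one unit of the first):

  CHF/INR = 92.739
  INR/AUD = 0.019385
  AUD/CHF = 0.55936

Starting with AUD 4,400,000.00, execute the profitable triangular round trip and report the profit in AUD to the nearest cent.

Profit: AUD 24,582.50

Profitable loop is AUD → CHF → INR → AUD:
AUD 4,400,000.00 × 0.55936 = CHF 2,461,184.00
CHF 2,461,184.00 × 92.739 = INR 228,247,742.98
INR 228,247,742.98 × 0.019385 = AUD 4,424,582.50
Profit = AUD 4,424,582.50 − AUD 4,400,000.00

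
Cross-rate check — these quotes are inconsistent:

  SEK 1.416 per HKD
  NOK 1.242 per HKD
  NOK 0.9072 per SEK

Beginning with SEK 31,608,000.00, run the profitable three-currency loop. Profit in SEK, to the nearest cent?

Profitable loop is SEK → NOK → HKD → SEK:
SEK 31,608,000.00 × 0.9072 = NOK 28,674,777.60
NOK 28,674,777.60 ÷ 1.242 = HKD 23,087,582.61
HKD 23,087,582.61 × 1.416 = SEK 32,692,016.97
Profit = SEK 32,692,016.97 − SEK 31,608,000.00

Profit: SEK 1,084,016.97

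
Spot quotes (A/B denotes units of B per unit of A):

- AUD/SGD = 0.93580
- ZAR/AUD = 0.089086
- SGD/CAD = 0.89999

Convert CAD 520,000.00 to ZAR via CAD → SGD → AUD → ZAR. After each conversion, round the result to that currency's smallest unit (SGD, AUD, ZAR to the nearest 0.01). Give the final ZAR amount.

CAD 520,000.00 ÷ 0.89999 = SGD 577,784.20
SGD 577,784.20 ÷ 0.93580 = AUD 617,422.74
AUD 617,422.74 ÷ 0.089086 = ZAR 6,930,637.14

ZAR 6,930,637.14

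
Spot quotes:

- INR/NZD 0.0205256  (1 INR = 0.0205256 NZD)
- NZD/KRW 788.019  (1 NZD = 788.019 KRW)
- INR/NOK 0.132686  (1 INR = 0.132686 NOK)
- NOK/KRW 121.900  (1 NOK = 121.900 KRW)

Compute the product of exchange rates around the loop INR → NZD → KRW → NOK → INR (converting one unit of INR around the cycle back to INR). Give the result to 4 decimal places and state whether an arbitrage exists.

Around INR → NZD → KRW → NOK → INR: 1 × 0.0205256 × 788.019 ÷ 121.900 ÷ 0.132686 = 1.000009
Product ≈ 1 (deviation 0.001%, within rounding noise).

1.0000 (no arbitrage)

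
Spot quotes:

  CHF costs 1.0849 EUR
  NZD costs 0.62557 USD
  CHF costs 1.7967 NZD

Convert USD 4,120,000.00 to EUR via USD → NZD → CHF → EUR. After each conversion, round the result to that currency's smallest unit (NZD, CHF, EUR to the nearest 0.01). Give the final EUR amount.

EUR 3,976,815.50

USD 4,120,000.00 ÷ 0.62557 = NZD 6,585,993.57
NZD 6,585,993.57 ÷ 1.7967 = CHF 3,665,605.59
CHF 3,665,605.59 × 1.0849 = EUR 3,976,815.50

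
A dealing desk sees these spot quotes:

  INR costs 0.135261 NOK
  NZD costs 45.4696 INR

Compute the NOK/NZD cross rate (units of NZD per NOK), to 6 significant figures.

1 NOK ÷ 0.135261 = 7.39311 INR
7.39311 INR ÷ 45.4696 = 0.162595 NZD

NOK/NZD = 0.162595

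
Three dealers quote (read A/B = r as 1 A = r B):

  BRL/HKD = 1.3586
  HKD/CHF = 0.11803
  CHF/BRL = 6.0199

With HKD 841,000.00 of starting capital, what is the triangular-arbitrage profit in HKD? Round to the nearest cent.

Profit: HKD 30,209.70

Profitable loop is HKD → BRL → CHF → HKD:
HKD 841,000.00 ÷ 1.3586 = BRL 619,019.58
BRL 619,019.58 ÷ 6.0199 = CHF 102,828.88
CHF 102,828.88 ÷ 0.11803 = HKD 871,209.70
Profit = HKD 871,209.70 − HKD 841,000.00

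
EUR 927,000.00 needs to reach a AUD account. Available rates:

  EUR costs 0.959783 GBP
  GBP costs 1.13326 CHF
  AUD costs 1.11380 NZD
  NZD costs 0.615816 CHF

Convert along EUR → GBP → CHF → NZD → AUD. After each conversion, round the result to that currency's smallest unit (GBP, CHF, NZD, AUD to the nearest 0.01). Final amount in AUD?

AUD 1,470,023.12

EUR 927,000.00 × 0.959783 = GBP 889,718.84
GBP 889,718.84 × 1.13326 = CHF 1,008,282.77
CHF 1,008,282.77 ÷ 0.615816 = NZD 1,637,311.75
NZD 1,637,311.75 ÷ 1.11380 = AUD 1,470,023.12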